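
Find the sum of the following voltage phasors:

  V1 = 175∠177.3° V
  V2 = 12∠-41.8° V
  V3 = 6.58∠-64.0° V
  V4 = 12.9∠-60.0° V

Step 1 — Convert each phasor to rectangular form:
  V1 = 175·(cos(177.3°) + j·sin(177.3°)) = -174.8 + j8.244 V
  V2 = 12·(cos(-41.8°) + j·sin(-41.8°)) = 8.946 - j7.998 V
  V3 = 6.58·(cos(-64.0°) + j·sin(-64.0°)) = 2.884 - j5.914 V
  V4 = 12.9·(cos(-60.0°) + j·sin(-60.0°)) = 6.45 - j11.17 V
Step 2 — Sum components: V_total = -156.5 - j16.84 V.
Step 3 — Convert to polar: |V_total| = 157.4 V, ∠V_total = -173.9°.

V_total = 157.4∠-173.9° V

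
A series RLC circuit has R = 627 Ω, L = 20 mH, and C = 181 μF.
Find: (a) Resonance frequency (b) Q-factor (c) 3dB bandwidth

Step 1 — Resonance: ω₀ = 1/√(LC) = 1/√(0.02·0.000181) = 525.6 rad/s.
Step 2 — f₀ = ω₀/(2π) = 83.65 Hz.
Step 3 — Series Q: Q = ω₀L/R = 525.6·0.02/627 = 0.01677.
Step 4 — Bandwidth: Δω = ω₀/Q = 3.135e+04 rad/s; BW = Δω/(2π) = 4990 Hz.

(a) f₀ = 83.65 Hz  (b) Q = 0.01677  (c) BW = 4990 Hz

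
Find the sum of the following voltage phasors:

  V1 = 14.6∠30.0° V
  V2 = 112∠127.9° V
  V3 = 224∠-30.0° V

Step 1 — Convert each phasor to rectangular form:
  V1 = 14.6·(cos(30.0°) + j·sin(30.0°)) = 12.64 + j7.3 V
  V2 = 112·(cos(127.9°) + j·sin(127.9°)) = -68.8 + j88.38 V
  V3 = 224·(cos(-30.0°) + j·sin(-30.0°)) = 194 - j112 V
Step 2 — Sum components: V_total = 137.8 - j16.32 V.
Step 3 — Convert to polar: |V_total| = 138.8 V, ∠V_total = -6.8°.

V_total = 138.8∠-6.8° V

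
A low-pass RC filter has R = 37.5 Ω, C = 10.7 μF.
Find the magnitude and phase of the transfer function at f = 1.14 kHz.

Step 1 — Angular frequency: ω = 2π·1140 = 7163 rad/s.
Step 2 — Transfer function: H(jω) = 1/(1 + jωRC).
Step 3 — Denominator: 1 + jωRC = 1 + j·7163·37.5·1.07e-05 = 1 + j2.874.
Step 4 — H = 0.108 - j0.3104.
Step 5 — Magnitude: |H| = 0.3286 (-9.7 dB); phase: φ = -70.8°.

|H| = 0.3286 (-9.7 dB), φ = -70.8°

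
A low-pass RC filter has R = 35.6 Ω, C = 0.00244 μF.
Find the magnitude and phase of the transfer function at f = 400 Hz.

Step 1 — Angular frequency: ω = 2π·400 = 2513 rad/s.
Step 2 — Transfer function: H(jω) = 1/(1 + jωRC).
Step 3 — Denominator: 1 + jωRC = 1 + j·2513·35.6·2.44e-09 = 1 + j0.0002183.
Step 4 — H = 1 - j0.0002183.
Step 5 — Magnitude: |H| = 1 (-0.0 dB); phase: φ = -0.0°.

|H| = 1 (-0.0 dB), φ = -0.0°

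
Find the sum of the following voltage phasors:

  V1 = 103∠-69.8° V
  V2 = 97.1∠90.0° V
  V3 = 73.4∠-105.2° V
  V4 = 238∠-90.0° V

Step 1 — Convert each phasor to rectangular form:
  V1 = 103·(cos(-69.8°) + j·sin(-69.8°)) = 35.57 - j96.66 V
  V2 = 97.1·(cos(90.0°) + j·sin(90.0°)) = 0 + j97.1 V
  V3 = 73.4·(cos(-105.2°) + j·sin(-105.2°)) = -19.24 - j70.83 V
  V4 = 238·(cos(-90.0°) + j·sin(-90.0°)) = 0 - j238 V
Step 2 — Sum components: V_total = 16.32 - j308.4 V.
Step 3 — Convert to polar: |V_total| = 308.8 V, ∠V_total = -87.0°.

V_total = 308.8∠-87.0° V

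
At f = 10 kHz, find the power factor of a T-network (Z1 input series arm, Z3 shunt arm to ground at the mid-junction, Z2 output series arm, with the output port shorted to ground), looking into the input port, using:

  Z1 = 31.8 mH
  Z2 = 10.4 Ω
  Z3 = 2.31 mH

Step 1 — Angular frequency: ω = 2π·f = 2π·1e+04 = 6.283e+04 rad/s.
Step 2 — Component impedances:
  Z1: Z = jωL = j·6.283e+04·0.0318 = 0 + j1998 Ω
  Z2: Z = R = 10.4 Ω
  Z3: Z = jωL = j·6.283e+04·0.00231 = 0 + j145.1 Ω
Step 3 — With the output port shorted to ground, the output series arm Z2 runs from the junction to ground; the shunt arm Z3 also runs from the junction to ground. They appear in parallel: Z3 || Z2 = 10.35 + j0.7414 Ω.
Step 4 — Series with input arm Z1: Z_in = Z1 + (Z3 || Z2) = 10.35 + j1999 Ω = 1999∠89.7° Ω.
Step 5 — Power factor: PF = cos(φ) = Re(Z)/|Z| = 10.34688/1998.821 = 0.005176.
Step 6 — Type: Im(Z) = 1999 ⇒ lagging (phase φ = 89.7°).

PF = 0.005176 (lagging, φ = 89.7°)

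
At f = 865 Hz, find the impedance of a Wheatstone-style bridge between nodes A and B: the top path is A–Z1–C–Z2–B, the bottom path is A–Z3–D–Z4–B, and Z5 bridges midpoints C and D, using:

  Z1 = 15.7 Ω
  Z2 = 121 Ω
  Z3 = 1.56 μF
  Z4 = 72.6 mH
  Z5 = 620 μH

Step 1 — Angular frequency: ω = 2π·f = 2π·865 = 5435 rad/s.
Step 2 — Component impedances:
  Z1: Z = R = 15.7 Ω
  Z2: Z = R = 121 Ω
  Z3: Z = 1/(jωC) = -j/(ω·C) = 0 - j117.9 Ω
  Z4: Z = jωL = j·5435·0.0726 = 0 + j394.6 Ω
  Z5: Z = jωL = j·5435·0.00062 = 0 + j3.37 Ω
Step 3 — Bridge requires nodal analysis (the Z5 bridge couples midpoints C and D, so the two paths cannot be reduced to a simple series/parallel combination). Setting node B to ground and injecting 1 A at node A, the 3-node admittance system at A, C, D solves to V_A = Z_AB = 126.2 + j31.3 Ω = 130∠13.9° Ω.

Z = 126.2 + j31.3 Ω = 130∠13.9° Ω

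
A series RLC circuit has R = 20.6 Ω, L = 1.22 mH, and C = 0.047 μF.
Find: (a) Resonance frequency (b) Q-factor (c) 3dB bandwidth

Step 1 — Resonance: ω₀ = 1/√(LC) = 1/√(0.00122·4.7e-08) = 1.321e+05 rad/s.
Step 2 — f₀ = ω₀/(2π) = 2.102e+04 Hz.
Step 3 — Series Q: Q = ω₀L/R = 1.321e+05·0.00122/20.6 = 7.821.
Step 4 — Bandwidth: Δω = ω₀/Q = 1.689e+04 rad/s; BW = Δω/(2π) = 2687 Hz.

(a) f₀ = 2.102e+04 Hz  (b) Q = 7.821  (c) BW = 2687 Hz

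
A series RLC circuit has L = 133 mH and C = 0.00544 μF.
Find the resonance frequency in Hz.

Step 1 — Resonance condition Im(Z)=0 gives ω₀ = 1/√(LC).
Step 2 — ω₀ = 1/√(0.133·5.44e-09) = 3.718e+04 rad/s.
Step 3 — f₀ = ω₀/(2π) = 5917 Hz.

f₀ = 5917 Hz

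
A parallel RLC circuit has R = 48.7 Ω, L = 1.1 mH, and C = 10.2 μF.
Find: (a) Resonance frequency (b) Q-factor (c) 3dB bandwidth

Step 1 — Resonance: ω₀ = 1/√(LC) = 1/√(0.0011·1.02e-05) = 9441 rad/s.
Step 2 — f₀ = ω₀/(2π) = 1503 Hz.
Step 3 — Parallel Q: Q = R/(ω₀L) = 48.7/(9441·0.0011) = 4.69.
Step 4 — Bandwidth: Δω = ω₀/Q = 2013 rad/s; BW = Δω/(2π) = 320.4 Hz.

(a) f₀ = 1503 Hz  (b) Q = 4.69  (c) BW = 320.4 Hz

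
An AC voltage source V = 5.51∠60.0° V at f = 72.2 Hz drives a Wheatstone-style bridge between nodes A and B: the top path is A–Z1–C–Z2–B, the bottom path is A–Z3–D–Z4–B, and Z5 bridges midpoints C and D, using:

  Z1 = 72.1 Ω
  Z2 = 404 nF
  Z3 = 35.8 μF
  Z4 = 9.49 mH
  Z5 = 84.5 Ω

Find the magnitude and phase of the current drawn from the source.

Step 1 — Angular frequency: ω = 2π·f = 2π·72.2 = 453.6 rad/s.
Step 2 — Component impedances:
  Z1: Z = R = 72.1 Ω
  Z2: Z = 1/(jωC) = -j/(ω·C) = 0 - j5456 Ω
  Z3: Z = 1/(jωC) = -j/(ω·C) = 0 - j61.57 Ω
  Z4: Z = jωL = j·453.6·0.00949 = 0 + j4.305 Ω
  Z5: Z = R = 84.5 Ω
Step 3 — Bridge requires nodal analysis (the Z5 bridge couples midpoints C and D, so the two paths cannot be reduced to a simple series/parallel combination). Setting node B to ground and injecting 1 A at node A, the 3-node admittance system at A, C, D solves to V_A = Z_AB = 20.87 - j48.94 Ω = 53.2∠-66.9° Ω.
Step 4 — Source phasor: V = 5.51∠60.0° V = 2.755 + j4.772 V.
Step 5 — Ohm's law: I = V / Z_total = (2.755 + j4.772) / (20.87 - j48.94) = -0.06219 + j0.08282 A.
Step 6 — Convert to polar: |I| = 0.1036 A, ∠I = 126.9°.

I = 0.1036∠126.9° A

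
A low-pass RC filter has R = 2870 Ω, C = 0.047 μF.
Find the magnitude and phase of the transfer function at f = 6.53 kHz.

Step 1 — Angular frequency: ω = 2π·6530 = 4.103e+04 rad/s.
Step 2 — Transfer function: H(jω) = 1/(1 + jωRC).
Step 3 — Denominator: 1 + jωRC = 1 + j·4.103e+04·2870·4.7e-08 = 1 + j5.534.
Step 4 — H = 0.03162 - j0.175.
Step 5 — Magnitude: |H| = 0.1778 (-15.0 dB); phase: φ = -79.8°.

|H| = 0.1778 (-15.0 dB), φ = -79.8°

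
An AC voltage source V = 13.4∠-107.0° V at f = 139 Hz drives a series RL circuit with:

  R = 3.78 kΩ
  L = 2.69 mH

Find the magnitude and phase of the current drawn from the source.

Step 1 — Angular frequency: ω = 2π·f = 2π·139 = 873.4 rad/s.
Step 2 — Component impedances:
  R: Z = R = 3780 Ω
  L: Z = jωL = j·873.4·0.00269 = 0 + j2.349 Ω
Step 3 — Series combination: Z_total = R + L = 3780 + j2.349 Ω = 3780∠0.0° Ω.
Step 4 — Source phasor: V = 13.4∠-107.0° V = -3.918 - j12.81 V.
Step 5 — Ohm's law: I = V / Z_total = (-3.918 - j12.81) / (3780 + j2.349) = -0.001039 - j0.003389 A.
Step 6 — Convert to polar: |I| = 0.003545 A, ∠I = -107.0°.

I = 0.003545∠-107.0° A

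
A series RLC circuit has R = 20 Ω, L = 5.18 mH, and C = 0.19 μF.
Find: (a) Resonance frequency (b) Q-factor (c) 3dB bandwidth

Step 1 — Resonance condition Im(Z)=0 gives ω₀ = 1/√(LC).
Step 2 — ω₀ = 1/√(0.00518·1.9e-07) = 3.188e+04 rad/s.
Step 3 — f₀ = ω₀/(2π) = 5073 Hz.
Step 4 — Series Q: Q = ω₀L/R = 3.188e+04·0.00518/20 = 8.256.
Step 5 — 3dB bandwidth: Δω = ω₀/Q = 3861 rad/s; BW = Δω/(2π) = 614.5 Hz.

(a) f₀ = 5073 Hz  (b) Q = 8.256  (c) BW = 614.5 Hz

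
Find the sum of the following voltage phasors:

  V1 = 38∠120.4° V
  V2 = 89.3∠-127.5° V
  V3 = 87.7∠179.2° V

Step 1 — Convert each phasor to rectangular form:
  V1 = 38·(cos(120.4°) + j·sin(120.4°)) = -19.23 + j32.78 V
  V2 = 89.3·(cos(-127.5°) + j·sin(-127.5°)) = -54.36 - j70.85 V
  V3 = 87.7·(cos(179.2°) + j·sin(179.2°)) = -87.69 + j1.224 V
Step 2 — Sum components: V_total = -161.3 - j36.85 V.
Step 3 — Convert to polar: |V_total| = 165.4 V, ∠V_total = -167.1°.

V_total = 165.4∠-167.1° V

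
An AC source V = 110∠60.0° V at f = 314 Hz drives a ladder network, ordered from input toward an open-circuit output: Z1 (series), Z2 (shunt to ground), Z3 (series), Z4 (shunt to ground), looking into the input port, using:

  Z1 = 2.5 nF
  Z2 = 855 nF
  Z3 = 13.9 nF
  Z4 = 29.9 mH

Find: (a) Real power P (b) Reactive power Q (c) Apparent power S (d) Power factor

Step 1 — Angular frequency: ω = 2π·f = 2π·314 = 1973 rad/s.
Step 2 — Component impedances:
  Z1: Z = 1/(jωC) = -j/(ω·C) = 0 - j2.027e+05 Ω
  Z2: Z = 1/(jωC) = -j/(ω·C) = 0 - j592.8 Ω
  Z3: Z = 1/(jωC) = -j/(ω·C) = 0 - j3.646e+04 Ω
  Z4: Z = jωL = j·1973·0.0299 = 0 + j58.99 Ω
Step 3 — Ladder network (open output): work backward from the far end, alternating series and parallel combinations. Z_in = 0 - j2.033e+05 Ω = 2.033e+05∠-90.0° Ω.
Step 4 — Source phasor: V = 110∠60.0° V = 55 + j95.26 V.
Step 5 — Current: I = V / Z = -0.0004685 + j0.0002705 A = 0.000541∠150.0° A.
Step 6 — Complex power: S = V·I* = 0 - j0.05951 VA.
Step 7 — Real power: P = Re(S) = 0 W.
Step 8 — Reactive power: Q = Im(S) = -0.05951 VAR.
Step 9 — Apparent power: |S| = 0.05951 VA.
Step 10 — Power factor: PF = P/|S| = 0 (leading).

(a) P = 0 W  (b) Q = -0.05951 VAR  (c) S = 0.05951 VA  (d) PF = 0 (leading)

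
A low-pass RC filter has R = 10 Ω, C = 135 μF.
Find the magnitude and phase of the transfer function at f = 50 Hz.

Step 1 — Angular frequency: ω = 2π·50 = 314.2 rad/s.
Step 2 — Transfer function: H(jω) = 1/(1 + jωRC).
Step 3 — Denominator: 1 + jωRC = 1 + j·314.2·10·0.000135 = 1 + j0.4241.
Step 4 — H = 0.8475 - j0.3595.
Step 5 — Magnitude: |H| = 0.9206 (-0.7 dB); phase: φ = -23.0°.

|H| = 0.9206 (-0.7 dB), φ = -23.0°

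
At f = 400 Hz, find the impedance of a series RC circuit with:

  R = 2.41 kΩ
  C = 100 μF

Step 1 — Angular frequency: ω = 2π·f = 2π·400 = 2513 rad/s.
Step 2 — Component impedances:
  R: Z = R = 2410 Ω
  C: Z = 1/(jωC) = -j/(ω·C) = 0 - j3.979 Ω
Step 3 — Series combination: Z_total = R + C = 2410 - j3.979 Ω = 2410∠-0.1° Ω.

Z = 2410 - j3.979 Ω = 2410∠-0.1° Ω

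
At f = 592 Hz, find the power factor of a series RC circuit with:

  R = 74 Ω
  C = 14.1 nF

Step 1 — Angular frequency: ω = 2π·f = 2π·592 = 3720 rad/s.
Step 2 — Component impedances:
  R: Z = R = 74 Ω
  C: Z = 1/(jωC) = -j/(ω·C) = 0 - j1.907e+04 Ω
Step 3 — Series combination: Z_total = R + C = 74 - j1.907e+04 Ω = 1.907e+04∠-89.8° Ω.
Step 4 — Power factor: PF = cos(φ) = Re(Z)/|Z| = 74/19067 = 0.003881.
Step 5 — Type: Im(Z) = -1.907e+04 ⇒ leading (phase φ = -89.8°).

PF = 0.003881 (leading, φ = -89.8°)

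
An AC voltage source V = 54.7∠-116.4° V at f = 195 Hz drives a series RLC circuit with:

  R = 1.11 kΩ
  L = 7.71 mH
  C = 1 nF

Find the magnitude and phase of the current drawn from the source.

Step 1 — Angular frequency: ω = 2π·f = 2π·195 = 1225 rad/s.
Step 2 — Component impedances:
  R: Z = R = 1110 Ω
  L: Z = jωL = j·1225·0.00771 = 0 + j9.446 Ω
  C: Z = 1/(jωC) = -j/(ω·C) = 0 - j8.162e+05 Ω
Step 3 — Series combination: Z_total = R + L + C = 1110 - j8.162e+05 Ω = 8.162e+05∠-89.9° Ω.
Step 4 — Source phasor: V = 54.7∠-116.4° V = -24.32 - j49 V.
Step 5 — Ohm's law: I = V / Z_total = (-24.32 - j49) / (1110 - j8.162e+05) = 5.999e-05 - j2.988e-05 A.
Step 6 — Convert to polar: |I| = 6.702e-05 A, ∠I = -26.5°.

I = 6.702e-05∠-26.5° A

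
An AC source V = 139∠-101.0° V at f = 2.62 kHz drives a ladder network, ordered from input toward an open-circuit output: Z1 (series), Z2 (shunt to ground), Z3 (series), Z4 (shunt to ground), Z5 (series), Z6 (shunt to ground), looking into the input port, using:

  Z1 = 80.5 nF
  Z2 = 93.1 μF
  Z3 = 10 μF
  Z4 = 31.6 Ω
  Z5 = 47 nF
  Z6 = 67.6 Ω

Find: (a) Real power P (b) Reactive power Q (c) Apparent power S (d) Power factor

Step 1 — Angular frequency: ω = 2π·f = 2π·2620 = 1.646e+04 rad/s.
Step 2 — Component impedances:
  Z1: Z = 1/(jωC) = -j/(ω·C) = 0 - j754.6 Ω
  Z2: Z = 1/(jωC) = -j/(ω·C) = 0 - j0.6525 Ω
  Z3: Z = 1/(jωC) = -j/(ω·C) = 0 - j6.075 Ω
  Z4: Z = R = 31.6 Ω
  Z5: Z = 1/(jωC) = -j/(ω·C) = 0 - j1292 Ω
  Z6: Z = R = 67.6 Ω
Step 3 — Ladder network (open output): work backward from the far end, alternating series and parallel combinations. Z_in = 0.01278 - j755.3 Ω = 755.3∠-90.0° Ω.
Step 4 — Source phasor: V = 139∠-101.0° V = -26.52 - j136.4 V.
Step 5 — Current: I = V / Z = 0.1807 - j0.03512 A = 0.184∠-11.0° A.
Step 6 — Complex power: S = V·I* = 0.0004328 - j25.58 VA.
Step 7 — Real power: P = Re(S) = 0.0004328 W.
Step 8 — Reactive power: Q = Im(S) = -25.58 VAR.
Step 9 — Apparent power: |S| = 25.58 VA.
Step 10 — Power factor: PF = P/|S| = 1.692e-05 (leading).

(a) P = 0.0004328 W  (b) Q = -25.58 VAR  (c) S = 25.58 VA  (d) PF = 1.692e-05 (leading)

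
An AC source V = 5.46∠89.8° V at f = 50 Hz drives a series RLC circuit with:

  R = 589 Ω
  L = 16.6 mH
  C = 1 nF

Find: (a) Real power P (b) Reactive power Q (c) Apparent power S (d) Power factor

Step 1 — Angular frequency: ω = 2π·f = 2π·50 = 314.2 rad/s.
Step 2 — Component impedances:
  R: Z = R = 589 Ω
  L: Z = jωL = j·314.2·0.0166 = 0 + j5.215 Ω
  C: Z = 1/(jωC) = -j/(ω·C) = 0 - j3.183e+06 Ω
Step 3 — Series combination: Z_total = R + L + C = 589 - j3.183e+06 Ω = 3.183e+06∠-90.0° Ω.
Step 4 — Source phasor: V = 5.46∠89.8° V = 0.01906 + j5.46 V.
Step 5 — Current: I = V / Z = -1.715e-06 + j6.305e-09 A = 1.715e-06∠179.8° A.
Step 6 — Complex power: S = V·I* = 1.733e-09 - j9.366e-06 VA.
Step 7 — Real power: P = Re(S) = 1.733e-09 W.
Step 8 — Reactive power: Q = Im(S) = -9.366e-06 VAR.
Step 9 — Apparent power: |S| = 9.366e-06 VA.
Step 10 — Power factor: PF = P/|S| = 0.000185 (leading).

(a) P = 1.733e-09 W  (b) Q = -9.366e-06 VAR  (c) S = 9.366e-06 VA  (d) PF = 0.000185 (leading)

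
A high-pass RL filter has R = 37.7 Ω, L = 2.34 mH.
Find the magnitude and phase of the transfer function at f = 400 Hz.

Step 1 — Angular frequency: ω = 2π·400 = 2513 rad/s.
Step 2 — Transfer function: H(jω) = jωL/(R + jωL).
Step 3 — Numerator jωL = j·5.881; denominator R + jωL = 37.7 + j5.881.
Step 4 — H = 0.02376 + j0.1523.
Step 5 — Magnitude: |H| = 0.1541 (-16.2 dB); phase: φ = 81.1°.

|H| = 0.1541 (-16.2 dB), φ = 81.1°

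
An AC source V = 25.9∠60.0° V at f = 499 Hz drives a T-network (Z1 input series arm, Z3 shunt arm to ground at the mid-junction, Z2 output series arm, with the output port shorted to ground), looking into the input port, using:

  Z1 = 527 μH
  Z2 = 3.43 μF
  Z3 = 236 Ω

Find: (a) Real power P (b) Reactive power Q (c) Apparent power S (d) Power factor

Step 1 — Angular frequency: ω = 2π·f = 2π·499 = 3135 rad/s.
Step 2 — Component impedances:
  Z1: Z = jωL = j·3135·0.000527 = 0 + j1.652 Ω
  Z2: Z = 1/(jωC) = -j/(ω·C) = 0 - j92.99 Ω
  Z3: Z = R = 236 Ω
Step 3 — With the output port shorted to ground, the output series arm Z2 runs from the junction to ground; the shunt arm Z3 also runs from the junction to ground. They appear in parallel: Z3 || Z2 = 31.71 - j80.49 Ω.
Step 4 — Series with input arm Z1: Z_in = Z1 + (Z3 || Z2) = 31.71 - j78.84 Ω = 84.98∠-68.1° Ω.
Step 5 — Source phasor: V = 25.9∠60.0° V = 12.95 + j22.43 V.
Step 6 — Current: I = V / Z = -0.188 + j0.2399 A = 0.3048∠128.1° A.
Step 7 — Complex power: S = V·I* = 2.946 - j7.323 VA.
Step 8 — Real power: P = Re(S) = 2.946 W.
Step 9 — Reactive power: Q = Im(S) = -7.323 VAR.
Step 10 — Apparent power: |S| = 7.894 VA.
Step 11 — Power factor: PF = P/|S| = 0.3732 (leading).

(a) P = 2.946 W  (b) Q = -7.323 VAR  (c) S = 7.894 VA  (d) PF = 0.3732 (leading)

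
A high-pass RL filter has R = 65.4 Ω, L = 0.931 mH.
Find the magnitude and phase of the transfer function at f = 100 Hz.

Step 1 — Angular frequency: ω = 2π·100 = 628.3 rad/s.
Step 2 — Transfer function: H(jω) = jωL/(R + jωL).
Step 3 — Numerator jωL = j·0.585; denominator R + jωL = 65.4 + j0.585.
Step 4 — H = 8e-05 + j0.008944.
Step 5 — Magnitude: |H| = 0.008944 (-41.0 dB); phase: φ = 89.5°.

|H| = 0.008944 (-41.0 dB), φ = 89.5°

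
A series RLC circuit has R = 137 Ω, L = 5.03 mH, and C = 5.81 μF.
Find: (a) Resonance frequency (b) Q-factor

Step 1 — Resonance condition Im(Z)=0 gives ω₀ = 1/√(LC).
Step 2 — ω₀ = 1/√(0.00503·5.81e-06) = 5850 rad/s.
Step 3 — f₀ = ω₀/(2π) = 931 Hz.
Step 4 — Series Q: Q = ω₀L/R = 5850·0.00503/137 = 0.2148.

(a) f₀ = 931 Hz  (b) Q = 0.2148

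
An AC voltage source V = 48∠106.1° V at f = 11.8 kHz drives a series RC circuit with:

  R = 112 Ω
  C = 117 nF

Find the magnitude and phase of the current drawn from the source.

Step 1 — Angular frequency: ω = 2π·f = 2π·1.18e+04 = 7.414e+04 rad/s.
Step 2 — Component impedances:
  R: Z = R = 112 Ω
  C: Z = 1/(jωC) = -j/(ω·C) = 0 - j115.3 Ω
Step 3 — Series combination: Z_total = R + C = 112 - j115.3 Ω = 160.7∠-45.8° Ω.
Step 4 — Source phasor: V = 48∠106.1° V = -13.31 + j46.12 V.
Step 5 — Ohm's law: I = V / Z_total = (-13.31 + j46.12) / (112 - j115.3) = -0.2635 + j0.1405 A.
Step 6 — Convert to polar: |I| = 0.2986 A, ∠I = 151.9°.

I = 0.2986∠151.9° A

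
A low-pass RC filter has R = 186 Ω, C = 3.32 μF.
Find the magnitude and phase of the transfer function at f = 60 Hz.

Step 1 — Angular frequency: ω = 2π·60 = 377 rad/s.
Step 2 — Transfer function: H(jω) = 1/(1 + jωRC).
Step 3 — Denominator: 1 + jωRC = 1 + j·377·186·3.32e-06 = 1 + j0.2328.
Step 4 — H = 0.9486 - j0.2208.
Step 5 — Magnitude: |H| = 0.974 (-0.2 dB); phase: φ = -13.1°.

|H| = 0.974 (-0.2 dB), φ = -13.1°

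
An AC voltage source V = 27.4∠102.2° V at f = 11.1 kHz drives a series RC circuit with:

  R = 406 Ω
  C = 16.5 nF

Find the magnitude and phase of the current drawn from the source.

Step 1 — Angular frequency: ω = 2π·f = 2π·1.11e+04 = 6.974e+04 rad/s.
Step 2 — Component impedances:
  R: Z = R = 406 Ω
  C: Z = 1/(jωC) = -j/(ω·C) = 0 - j869 Ω
Step 3 — Series combination: Z_total = R + C = 406 - j869 Ω = 959.2∠-65.0° Ω.
Step 4 — Source phasor: V = 27.4∠102.2° V = -5.79 + j26.78 V.
Step 5 — Ohm's law: I = V / Z_total = (-5.79 + j26.78) / (406 - j869) = -0.02785 + j0.00635 A.
Step 6 — Convert to polar: |I| = 0.02857 A, ∠I = 167.2°.

I = 0.02857∠167.2° A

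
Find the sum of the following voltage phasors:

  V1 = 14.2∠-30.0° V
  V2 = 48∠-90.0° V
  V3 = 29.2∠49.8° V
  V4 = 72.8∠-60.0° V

Step 1 — Convert each phasor to rectangular form:
  V1 = 14.2·(cos(-30.0°) + j·sin(-30.0°)) = 12.3 - j7.1 V
  V2 = 48·(cos(-90.0°) + j·sin(-90.0°)) = 0 - j48 V
  V3 = 29.2·(cos(49.8°) + j·sin(49.8°)) = 18.85 + j22.3 V
  V4 = 72.8·(cos(-60.0°) + j·sin(-60.0°)) = 36.4 - j63.05 V
Step 2 — Sum components: V_total = 67.54 - j95.84 V.
Step 3 — Convert to polar: |V_total| = 117.3 V, ∠V_total = -54.8°.

V_total = 117.3∠-54.8° V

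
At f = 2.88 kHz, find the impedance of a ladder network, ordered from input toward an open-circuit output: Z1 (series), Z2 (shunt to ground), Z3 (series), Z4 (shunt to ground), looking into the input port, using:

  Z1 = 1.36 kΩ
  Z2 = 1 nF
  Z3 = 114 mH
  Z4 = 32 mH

Step 1 — Angular frequency: ω = 2π·f = 2π·2880 = 1.81e+04 rad/s.
Step 2 — Component impedances:
  Z1: Z = R = 1360 Ω
  Z2: Z = 1/(jωC) = -j/(ω·C) = 0 - j5.526e+04 Ω
  Z3: Z = jωL = j·1.81e+04·0.114 = 0 + j2063 Ω
  Z4: Z = jωL = j·1.81e+04·0.032 = 0 + j579.1 Ω
Step 3 — Ladder network (open output): work backward from the far end, alternating series and parallel combinations. Z_in = 1360 + j2775 Ω = 3090∠63.9° Ω.

Z = 1360 + j2775 Ω = 3090∠63.9° Ω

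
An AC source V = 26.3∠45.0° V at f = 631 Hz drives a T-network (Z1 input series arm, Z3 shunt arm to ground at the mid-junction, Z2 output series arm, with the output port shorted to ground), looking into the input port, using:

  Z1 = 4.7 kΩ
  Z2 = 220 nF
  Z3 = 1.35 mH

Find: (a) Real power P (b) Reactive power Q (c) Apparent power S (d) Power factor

Step 1 — Angular frequency: ω = 2π·f = 2π·631 = 3965 rad/s.
Step 2 — Component impedances:
  Z1: Z = R = 4700 Ω
  Z2: Z = 1/(jωC) = -j/(ω·C) = 0 - j1146 Ω
  Z3: Z = jωL = j·3965·0.00135 = 0 + j5.352 Ω
Step 3 — With the output port shorted to ground, the output series arm Z2 runs from the junction to ground; the shunt arm Z3 also runs from the junction to ground. They appear in parallel: Z3 || Z2 = 0 + j5.377 Ω.
Step 4 — Series with input arm Z1: Z_in = Z1 + (Z3 || Z2) = 4700 + j5.377 Ω = 4700∠0.1° Ω.
Step 5 — Source phasor: V = 26.3∠45.0° V = 18.6 + j18.6 V.
Step 6 — Current: I = V / Z = 0.003961 + j0.003952 A = 0.005596∠44.9° A.
Step 7 — Complex power: S = V·I* = 0.1472 + j0.0001684 VA.
Step 8 — Real power: P = Re(S) = 0.1472 W.
Step 9 — Reactive power: Q = Im(S) = 0.0001684 VAR.
Step 10 — Apparent power: |S| = 0.1472 VA.
Step 11 — Power factor: PF = P/|S| = 1 (lagging).

(a) P = 0.1472 W  (b) Q = 0.0001684 VAR  (c) S = 0.1472 VA  (d) PF = 1 (lagging)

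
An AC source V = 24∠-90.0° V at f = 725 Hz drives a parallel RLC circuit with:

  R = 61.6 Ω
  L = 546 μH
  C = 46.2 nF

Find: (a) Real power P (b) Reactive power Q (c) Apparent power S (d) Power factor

Step 1 — Angular frequency: ω = 2π·f = 2π·725 = 4555 rad/s.
Step 2 — Component impedances:
  R: Z = R = 61.6 Ω
  L: Z = jωL = j·4555·0.000546 = 0 + j2.487 Ω
  C: Z = 1/(jωC) = -j/(ω·C) = 0 - j4752 Ω
Step 3 — Parallel combination: 1/Z_total = 1/R + 1/L + 1/C; Z_total = 0.1004 + j2.484 Ω = 2.486∠87.7° Ω.
Step 4 — Source phasor: V = 24∠-90.0° V = 0 - j24 V.
Step 5 — Current: I = V / Z = -9.644 - j0.3896 A = 9.652∠-177.7° A.
Step 6 — Complex power: S = V·I* = 9.351 + j231.5 VA.
Step 7 — Real power: P = Re(S) = 9.351 W.
Step 8 — Reactive power: Q = Im(S) = 231.5 VAR.
Step 9 — Apparent power: |S| = 231.7 VA.
Step 10 — Power factor: PF = P/|S| = 0.04036 (lagging).

(a) P = 9.351 W  (b) Q = 231.5 VAR  (c) S = 231.7 VA  (d) PF = 0.04036 (lagging)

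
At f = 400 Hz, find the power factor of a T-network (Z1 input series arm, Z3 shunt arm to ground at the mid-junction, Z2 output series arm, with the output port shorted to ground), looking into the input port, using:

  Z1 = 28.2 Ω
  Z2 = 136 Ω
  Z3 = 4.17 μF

Step 1 — Angular frequency: ω = 2π·f = 2π·400 = 2513 rad/s.
Step 2 — Component impedances:
  Z1: Z = R = 28.2 Ω
  Z2: Z = R = 136 Ω
  Z3: Z = 1/(jωC) = -j/(ω·C) = 0 - j95.42 Ω
Step 3 — With the output port shorted to ground, the output series arm Z2 runs from the junction to ground; the shunt arm Z3 also runs from the junction to ground. They appear in parallel: Z3 || Z2 = 44.86 - j63.94 Ω.
Step 4 — Series with input arm Z1: Z_in = Z1 + (Z3 || Z2) = 73.06 - j63.94 Ω = 97.09∠-41.2° Ω.
Step 5 — Power factor: PF = cos(φ) = Re(Z)/|Z| = 73.06/97.09 = 0.7525.
Step 6 — Type: Im(Z) = -63.94 ⇒ leading (phase φ = -41.2°).

PF = 0.7525 (leading, φ = -41.2°)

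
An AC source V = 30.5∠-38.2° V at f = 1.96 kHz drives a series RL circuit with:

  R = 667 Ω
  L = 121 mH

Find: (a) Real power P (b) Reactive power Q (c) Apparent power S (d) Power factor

Step 1 — Angular frequency: ω = 2π·f = 2π·1960 = 1.232e+04 rad/s.
Step 2 — Component impedances:
  R: Z = R = 667 Ω
  L: Z = jωL = j·1.232e+04·0.121 = 0 + j1490 Ω
Step 3 — Series combination: Z_total = R + L = 667 + j1490 Ω = 1633∠65.9° Ω.
Step 4 — Source phasor: V = 30.5∠-38.2° V = 23.97 - j18.86 V.
Step 5 — Current: I = V / Z = -0.004547 - j0.01812 A = 0.01868∠-104.1° A.
Step 6 — Complex power: S = V·I* = 0.2328 + j0.5201 VA.
Step 7 — Real power: P = Re(S) = 0.2328 W.
Step 8 — Reactive power: Q = Im(S) = 0.5201 VAR.
Step 9 — Apparent power: |S| = 0.5698 VA.
Step 10 — Power factor: PF = P/|S| = 0.4086 (lagging).

(a) P = 0.2328 W  (b) Q = 0.5201 VAR  (c) S = 0.5698 VA  (d) PF = 0.4086 (lagging)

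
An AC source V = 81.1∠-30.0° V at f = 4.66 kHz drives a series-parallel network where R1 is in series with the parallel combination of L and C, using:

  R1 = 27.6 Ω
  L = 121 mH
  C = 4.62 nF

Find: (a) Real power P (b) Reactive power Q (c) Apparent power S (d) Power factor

Step 1 — Angular frequency: ω = 2π·f = 2π·4660 = 2.928e+04 rad/s.
Step 2 — Component impedances:
  R1: Z = R = 27.6 Ω
  L: Z = jωL = j·2.928e+04·0.121 = 0 + j3543 Ω
  C: Z = 1/(jωC) = -j/(ω·C) = 0 - j7393 Ω
Step 3 — Parallel branch: L || C = 1/(1/L + 1/C) = 0 + j6803 Ω.
Step 4 — Series with R1: Z_total = R1 + (L || C) = 27.6 + j6803 Ω = 6803∠89.8° Ω.
Step 5 — Source phasor: V = 81.1∠-30.0° V = 70.23 - j40.55 V.
Step 6 — Current: I = V / Z = -0.005918 - j0.01035 A = 0.01192∠-119.8° A.
Step 7 — Complex power: S = V·I* = 0.003922 + j0.9668 VA.
Step 8 — Real power: P = Re(S) = 0.003922 W.
Step 9 — Reactive power: Q = Im(S) = 0.9668 VAR.
Step 10 — Apparent power: |S| = 0.9668 VA.
Step 11 — Power factor: PF = P/|S| = 0.004057 (lagging).

(a) P = 0.003922 W  (b) Q = 0.9668 VAR  (c) S = 0.9668 VA  (d) PF = 0.004057 (lagging)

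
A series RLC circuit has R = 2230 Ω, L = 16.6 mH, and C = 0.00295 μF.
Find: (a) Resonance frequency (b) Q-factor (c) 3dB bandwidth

Step 1 — Resonance condition Im(Z)=0 gives ω₀ = 1/√(LC).
Step 2 — ω₀ = 1/√(0.0166·2.95e-09) = 1.429e+05 rad/s.
Step 3 — f₀ = ω₀/(2π) = 2.274e+04 Hz.
Step 4 — Series Q: Q = ω₀L/R = 1.429e+05·0.0166/2230 = 1.064.
Step 5 — 3dB bandwidth: Δω = ω₀/Q = 1.343e+05 rad/s; BW = Δω/(2π) = 2.138e+04 Hz.

(a) f₀ = 2.274e+04 Hz  (b) Q = 1.064  (c) BW = 2.138e+04 Hz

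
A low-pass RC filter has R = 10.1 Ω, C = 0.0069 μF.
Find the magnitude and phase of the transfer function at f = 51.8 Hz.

Step 1 — Angular frequency: ω = 2π·51.8 = 325.5 rad/s.
Step 2 — Transfer function: H(jω) = 1/(1 + jωRC).
Step 3 — Denominator: 1 + jωRC = 1 + j·325.5·10.1·6.9e-09 = 1 + j2.268e-05.
Step 4 — H = 1 - j2.268e-05.
Step 5 — Magnitude: |H| = 1 (-0.0 dB); phase: φ = -0.0°.

|H| = 1 (-0.0 dB), φ = -0.0°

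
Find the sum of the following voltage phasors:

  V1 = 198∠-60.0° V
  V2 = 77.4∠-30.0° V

Step 1 — Convert each phasor to rectangular form:
  V1 = 198·(cos(-60.0°) + j·sin(-60.0°)) = 99 - j171.5 V
  V2 = 77.4·(cos(-30.0°) + j·sin(-30.0°)) = 67.03 - j38.7 V
Step 2 — Sum components: V_total = 166 - j210.2 V.
Step 3 — Convert to polar: |V_total| = 267.8 V, ∠V_total = -51.7°.

V_total = 267.8∠-51.7° V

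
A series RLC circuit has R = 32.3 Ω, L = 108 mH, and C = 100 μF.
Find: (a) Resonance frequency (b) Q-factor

Step 1 — Resonance condition Im(Z)=0 gives ω₀ = 1/√(LC).
Step 2 — ω₀ = 1/√(0.108·0.0001) = 304.3 rad/s.
Step 3 — f₀ = ω₀/(2π) = 48.43 Hz.
Step 4 — Series Q: Q = ω₀L/R = 304.3·0.108/32.3 = 1.017.

(a) f₀ = 48.43 Hz  (b) Q = 1.017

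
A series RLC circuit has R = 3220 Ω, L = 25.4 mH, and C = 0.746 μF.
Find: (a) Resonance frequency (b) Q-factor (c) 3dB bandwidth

Step 1 — Resonance condition Im(Z)=0 gives ω₀ = 1/√(LC).
Step 2 — ω₀ = 1/√(0.0254·7.46e-07) = 7265 rad/s.
Step 3 — f₀ = ω₀/(2π) = 1156 Hz.
Step 4 — Series Q: Q = ω₀L/R = 7265·0.0254/3220 = 0.0573.
Step 5 — 3dB bandwidth: Δω = ω₀/Q = 1.268e+05 rad/s; BW = Δω/(2π) = 2.018e+04 Hz.

(a) f₀ = 1156 Hz  (b) Q = 0.0573  (c) BW = 2.018e+04 Hz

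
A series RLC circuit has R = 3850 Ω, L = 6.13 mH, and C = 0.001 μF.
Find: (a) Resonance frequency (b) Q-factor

Step 1 — Resonance condition Im(Z)=0 gives ω₀ = 1/√(LC).
Step 2 — ω₀ = 1/√(0.00613·1e-09) = 4.039e+05 rad/s.
Step 3 — f₀ = ω₀/(2π) = 6.428e+04 Hz.
Step 4 — Series Q: Q = ω₀L/R = 4.039e+05·0.00613/3850 = 0.6431.

(a) f₀ = 6.428e+04 Hz  (b) Q = 0.6431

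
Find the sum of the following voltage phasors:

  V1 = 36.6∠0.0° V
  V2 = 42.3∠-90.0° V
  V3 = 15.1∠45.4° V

Step 1 — Convert each phasor to rectangular form:
  V1 = 36.6·(cos(0.0°) + j·sin(0.0°)) = 36.6 V
  V2 = 42.3·(cos(-90.0°) + j·sin(-90.0°)) = 0 - j42.3 V
  V3 = 15.1·(cos(45.4°) + j·sin(45.4°)) = 10.6 + j10.75 V
Step 2 — Sum components: V_total = 47.2 - j31.55 V.
Step 3 — Convert to polar: |V_total| = 56.77 V, ∠V_total = -33.8°.

V_total = 56.77∠-33.8° V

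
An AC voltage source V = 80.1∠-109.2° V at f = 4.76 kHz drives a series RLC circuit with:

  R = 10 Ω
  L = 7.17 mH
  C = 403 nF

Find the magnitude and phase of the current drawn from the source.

Step 1 — Angular frequency: ω = 2π·f = 2π·4760 = 2.991e+04 rad/s.
Step 2 — Component impedances:
  R: Z = R = 10 Ω
  L: Z = jωL = j·2.991e+04·0.00717 = 0 + j214.4 Ω
  C: Z = 1/(jωC) = -j/(ω·C) = 0 - j82.97 Ω
Step 3 — Series combination: Z_total = R + L + C = 10 + j131.5 Ω = 131.9∠85.7° Ω.
Step 4 — Source phasor: V = 80.1∠-109.2° V = -26.34 - j75.64 V.
Step 5 — Ohm's law: I = V / Z_total = (-26.34 - j75.64) / (10 + j131.5) = -0.5872 + j0.1557 A.
Step 6 — Convert to polar: |I| = 0.6075 A, ∠I = 165.1°.

I = 0.6075∠165.1° A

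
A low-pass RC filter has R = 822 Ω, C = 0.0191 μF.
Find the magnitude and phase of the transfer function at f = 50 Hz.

Step 1 — Angular frequency: ω = 2π·50 = 314.2 rad/s.
Step 2 — Transfer function: H(jω) = 1/(1 + jωRC).
Step 3 — Denominator: 1 + jωRC = 1 + j·314.2·822·1.91e-08 = 1 + j0.004932.
Step 4 — H = 1 - j0.004932.
Step 5 — Magnitude: |H| = 1 (-0.0 dB); phase: φ = -0.3°.

|H| = 1 (-0.0 dB), φ = -0.3°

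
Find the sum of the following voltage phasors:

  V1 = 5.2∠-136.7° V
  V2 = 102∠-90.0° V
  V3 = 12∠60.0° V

Step 1 — Convert each phasor to rectangular form:
  V1 = 5.2·(cos(-136.7°) + j·sin(-136.7°)) = -3.784 - j3.566 V
  V2 = 102·(cos(-90.0°) + j·sin(-90.0°)) = 0 - j102 V
  V3 = 12·(cos(60.0°) + j·sin(60.0°)) = 6 + j10.39 V
Step 2 — Sum components: V_total = 2.216 - j95.17 V.
Step 3 — Convert to polar: |V_total| = 95.2 V, ∠V_total = -88.7°.

V_total = 95.2∠-88.7° V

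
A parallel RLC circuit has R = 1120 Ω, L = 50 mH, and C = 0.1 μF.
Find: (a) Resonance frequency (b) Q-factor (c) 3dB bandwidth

Step 1 — Resonance: ω₀ = 1/√(LC) = 1/√(0.05·1e-07) = 1.414e+04 rad/s.
Step 2 — f₀ = ω₀/(2π) = 2251 Hz.
Step 3 — Parallel Q: Q = R/(ω₀L) = 1120/(1.414e+04·0.05) = 1.584.
Step 4 — Bandwidth: Δω = ω₀/Q = 8929 rad/s; BW = Δω/(2π) = 1421 Hz.

(a) f₀ = 2251 Hz  (b) Q = 1.584  (c) BW = 1421 Hz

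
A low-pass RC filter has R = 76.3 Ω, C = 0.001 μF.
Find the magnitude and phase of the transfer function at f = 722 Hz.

Step 1 — Angular frequency: ω = 2π·722 = 4536 rad/s.
Step 2 — Transfer function: H(jω) = 1/(1 + jωRC).
Step 3 — Denominator: 1 + jωRC = 1 + j·4536·76.3·1e-09 = 1 + j0.0003461.
Step 4 — H = 1 - j0.0003461.
Step 5 — Magnitude: |H| = 1 (-0.0 dB); phase: φ = -0.0°.

|H| = 1 (-0.0 dB), φ = -0.0°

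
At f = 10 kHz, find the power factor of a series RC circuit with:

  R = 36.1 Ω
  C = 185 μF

Step 1 — Angular frequency: ω = 2π·f = 2π·1e+04 = 6.283e+04 rad/s.
Step 2 — Component impedances:
  R: Z = R = 36.1 Ω
  C: Z = 1/(jωC) = -j/(ω·C) = 0 - j0.08603 Ω
Step 3 — Series combination: Z_total = R + C = 36.1 - j0.08603 Ω = 36.1∠-0.1° Ω.
Step 4 — Power factor: PF = cos(φ) = Re(Z)/|Z| = 36.1/36.1 = 1.
Step 5 — Type: Im(Z) = -0.08603 ⇒ leading (phase φ = -0.1°).

PF = 1 (leading, φ = -0.1°)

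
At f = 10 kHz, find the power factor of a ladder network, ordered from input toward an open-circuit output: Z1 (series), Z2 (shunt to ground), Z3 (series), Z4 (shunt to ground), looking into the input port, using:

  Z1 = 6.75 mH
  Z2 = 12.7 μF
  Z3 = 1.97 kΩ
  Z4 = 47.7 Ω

Step 1 — Angular frequency: ω = 2π·f = 2π·1e+04 = 6.283e+04 rad/s.
Step 2 — Component impedances:
  Z1: Z = jωL = j·6.283e+04·0.00675 = 0 + j424.1 Ω
  Z2: Z = 1/(jωC) = -j/(ω·C) = 0 - j1.253 Ω
  Z3: Z = R = 1970 Ω
  Z4: Z = R = 47.7 Ω
Step 3 — Ladder network (open output): work backward from the far end, alternating series and parallel combinations. Z_in = 0.0007784 + j422.9 Ω = 422.9∠90.0° Ω.
Step 4 — Power factor: PF = cos(φ) = Re(Z)/|Z| = 0.0007784/422.9 = 1.841e-06.
Step 5 — Type: Im(Z) = 422.9 ⇒ lagging (phase φ = 90.0°).

PF = 1.841e-06 (lagging, φ = 90.0°)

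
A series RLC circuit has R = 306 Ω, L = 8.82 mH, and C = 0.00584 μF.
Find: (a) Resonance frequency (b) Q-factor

Step 1 — Resonance condition Im(Z)=0 gives ω₀ = 1/√(LC).
Step 2 — ω₀ = 1/√(0.00882·5.84e-09) = 1.393e+05 rad/s.
Step 3 — f₀ = ω₀/(2π) = 2.218e+04 Hz.
Step 4 — Series Q: Q = ω₀L/R = 1.393e+05·0.00882/306 = 4.016.

(a) f₀ = 2.218e+04 Hz  (b) Q = 4.016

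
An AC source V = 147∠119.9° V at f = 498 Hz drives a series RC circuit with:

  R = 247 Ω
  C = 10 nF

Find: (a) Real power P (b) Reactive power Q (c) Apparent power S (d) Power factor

Step 1 — Angular frequency: ω = 2π·f = 2π·498 = 3129 rad/s.
Step 2 — Component impedances:
  R: Z = R = 247 Ω
  C: Z = 1/(jωC) = -j/(ω·C) = 0 - j3.196e+04 Ω
Step 3 — Series combination: Z_total = R + C = 247 - j3.196e+04 Ω = 3.196e+04∠-89.6° Ω.
Step 4 — Source phasor: V = 147∠119.9° V = -73.28 + j127.4 V.
Step 5 — Current: I = V / Z = -0.004005 - j0.002262 A = 0.0046∠-150.5° A.
Step 6 — Complex power: S = V·I* = 0.005225 - j0.6761 VA.
Step 7 — Real power: P = Re(S) = 0.005225 W.
Step 8 — Reactive power: Q = Im(S) = -0.6761 VAR.
Step 9 — Apparent power: |S| = 0.6761 VA.
Step 10 — Power factor: PF = P/|S| = 0.007728 (leading).

(a) P = 0.005225 W  (b) Q = -0.6761 VAR  (c) S = 0.6761 VA  (d) PF = 0.007728 (leading)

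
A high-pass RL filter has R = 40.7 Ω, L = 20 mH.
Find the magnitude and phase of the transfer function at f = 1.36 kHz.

Step 1 — Angular frequency: ω = 2π·1360 = 8545 rad/s.
Step 2 — Transfer function: H(jω) = jωL/(R + jωL).
Step 3 — Numerator jωL = j·170.9; denominator R + jωL = 40.7 + j170.9.
Step 4 — H = 0.9463 + j0.2254.
Step 5 — Magnitude: |H| = 0.9728 (-0.2 dB); phase: φ = 13.4°.

|H| = 0.9728 (-0.2 dB), φ = 13.4°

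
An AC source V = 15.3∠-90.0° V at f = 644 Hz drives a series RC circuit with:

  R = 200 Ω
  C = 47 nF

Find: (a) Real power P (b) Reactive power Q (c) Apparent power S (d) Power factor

Step 1 — Angular frequency: ω = 2π·f = 2π·644 = 4046 rad/s.
Step 2 — Component impedances:
  R: Z = R = 200 Ω
  C: Z = 1/(jωC) = -j/(ω·C) = 0 - j5258 Ω
Step 3 — Series combination: Z_total = R + C = 200 - j5258 Ω = 5262∠-87.8° Ω.
Step 4 — Source phasor: V = 15.3∠-90.0° V = 0 - j15.3 V.
Step 5 — Current: I = V / Z = 0.002906 - j0.0001105 A = 0.002908∠-2.2° A.
Step 6 — Complex power: S = V·I* = 0.001691 - j0.04445 VA.
Step 7 — Real power: P = Re(S) = 0.001691 W.
Step 8 — Reactive power: Q = Im(S) = -0.04445 VAR.
Step 9 — Apparent power: |S| = 0.04449 VA.
Step 10 — Power factor: PF = P/|S| = 0.03801 (leading).

(a) P = 0.001691 W  (b) Q = -0.04445 VAR  (c) S = 0.04449 VA  (d) PF = 0.03801 (leading)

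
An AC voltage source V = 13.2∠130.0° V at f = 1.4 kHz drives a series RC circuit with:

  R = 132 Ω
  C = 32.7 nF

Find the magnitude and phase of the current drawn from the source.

Step 1 — Angular frequency: ω = 2π·f = 2π·1400 = 8796 rad/s.
Step 2 — Component impedances:
  R: Z = R = 132 Ω
  C: Z = 1/(jωC) = -j/(ω·C) = 0 - j3477 Ω
Step 3 — Series combination: Z_total = R + C = 132 - j3477 Ω = 3479∠-87.8° Ω.
Step 4 — Source phasor: V = 13.2∠130.0° V = -8.485 + j10.11 V.
Step 5 — Ohm's law: I = V / Z_total = (-8.485 + j10.11) / (132 - j3477) = -0.002997 - j0.002327 A.
Step 6 — Convert to polar: |I| = 0.003794 A, ∠I = -142.2°.

I = 0.003794∠-142.2° A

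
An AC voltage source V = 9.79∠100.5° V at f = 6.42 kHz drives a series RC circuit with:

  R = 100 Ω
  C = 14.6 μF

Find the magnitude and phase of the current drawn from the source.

Step 1 — Angular frequency: ω = 2π·f = 2π·6420 = 4.034e+04 rad/s.
Step 2 — Component impedances:
  R: Z = R = 100 Ω
  C: Z = 1/(jωC) = -j/(ω·C) = 0 - j1.698 Ω
Step 3 — Series combination: Z_total = R + C = 100 - j1.698 Ω = 100∠-1.0° Ω.
Step 4 — Source phasor: V = 9.79∠100.5° V = -1.784 + j9.626 V.
Step 5 — Ohm's law: I = V / Z_total = (-1.784 + j9.626) / (100 - j1.698) = -0.01947 + j0.09593 A.
Step 6 — Convert to polar: |I| = 0.09789 A, ∠I = 101.5°.

I = 0.09789∠101.5° A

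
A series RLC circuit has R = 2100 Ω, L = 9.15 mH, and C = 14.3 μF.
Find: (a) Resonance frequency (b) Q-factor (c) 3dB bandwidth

Step 1 — Resonance: ω₀ = 1/√(LC) = 1/√(0.00915·1.43e-05) = 2765 rad/s.
Step 2 — f₀ = ω₀/(2π) = 440 Hz.
Step 3 — Series Q: Q = ω₀L/R = 2765·0.00915/2100 = 0.01205.
Step 4 — Bandwidth: Δω = ω₀/Q = 2.295e+05 rad/s; BW = Δω/(2π) = 3.653e+04 Hz.

(a) f₀ = 440 Hz  (b) Q = 0.01205  (c) BW = 3.653e+04 Hz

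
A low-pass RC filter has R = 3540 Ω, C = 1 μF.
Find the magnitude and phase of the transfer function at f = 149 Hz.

Step 1 — Angular frequency: ω = 2π·149 = 936.2 rad/s.
Step 2 — Transfer function: H(jω) = 1/(1 + jωRC).
Step 3 — Denominator: 1 + jωRC = 1 + j·936.2·3540·1e-06 = 1 + j3.314.
Step 4 — H = 0.08345 - j0.2766.
Step 5 — Magnitude: |H| = 0.2889 (-10.8 dB); phase: φ = -73.2°.

|H| = 0.2889 (-10.8 dB), φ = -73.2°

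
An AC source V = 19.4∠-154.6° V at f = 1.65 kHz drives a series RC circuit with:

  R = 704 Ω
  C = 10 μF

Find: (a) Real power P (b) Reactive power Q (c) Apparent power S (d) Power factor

Step 1 — Angular frequency: ω = 2π·f = 2π·1650 = 1.037e+04 rad/s.
Step 2 — Component impedances:
  R: Z = R = 704 Ω
  C: Z = 1/(jωC) = -j/(ω·C) = 0 - j9.646 Ω
Step 3 — Series combination: Z_total = R + C = 704 - j9.646 Ω = 704.1∠-0.8° Ω.
Step 4 — Source phasor: V = 19.4∠-154.6° V = -17.52 - j8.321 V.
Step 5 — Current: I = V / Z = -0.02473 - j0.01216 A = 0.02755∠-153.8° A.
Step 6 — Complex power: S = V·I* = 0.5345 - j0.007323 VA.
Step 7 — Real power: P = Re(S) = 0.5345 W.
Step 8 — Reactive power: Q = Im(S) = -0.007323 VAR.
Step 9 — Apparent power: |S| = 0.5346 VA.
Step 10 — Power factor: PF = P/|S| = 0.9999 (leading).

(a) P = 0.5345 W  (b) Q = -0.007323 VAR  (c) S = 0.5346 VA  (d) PF = 0.9999 (leading)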